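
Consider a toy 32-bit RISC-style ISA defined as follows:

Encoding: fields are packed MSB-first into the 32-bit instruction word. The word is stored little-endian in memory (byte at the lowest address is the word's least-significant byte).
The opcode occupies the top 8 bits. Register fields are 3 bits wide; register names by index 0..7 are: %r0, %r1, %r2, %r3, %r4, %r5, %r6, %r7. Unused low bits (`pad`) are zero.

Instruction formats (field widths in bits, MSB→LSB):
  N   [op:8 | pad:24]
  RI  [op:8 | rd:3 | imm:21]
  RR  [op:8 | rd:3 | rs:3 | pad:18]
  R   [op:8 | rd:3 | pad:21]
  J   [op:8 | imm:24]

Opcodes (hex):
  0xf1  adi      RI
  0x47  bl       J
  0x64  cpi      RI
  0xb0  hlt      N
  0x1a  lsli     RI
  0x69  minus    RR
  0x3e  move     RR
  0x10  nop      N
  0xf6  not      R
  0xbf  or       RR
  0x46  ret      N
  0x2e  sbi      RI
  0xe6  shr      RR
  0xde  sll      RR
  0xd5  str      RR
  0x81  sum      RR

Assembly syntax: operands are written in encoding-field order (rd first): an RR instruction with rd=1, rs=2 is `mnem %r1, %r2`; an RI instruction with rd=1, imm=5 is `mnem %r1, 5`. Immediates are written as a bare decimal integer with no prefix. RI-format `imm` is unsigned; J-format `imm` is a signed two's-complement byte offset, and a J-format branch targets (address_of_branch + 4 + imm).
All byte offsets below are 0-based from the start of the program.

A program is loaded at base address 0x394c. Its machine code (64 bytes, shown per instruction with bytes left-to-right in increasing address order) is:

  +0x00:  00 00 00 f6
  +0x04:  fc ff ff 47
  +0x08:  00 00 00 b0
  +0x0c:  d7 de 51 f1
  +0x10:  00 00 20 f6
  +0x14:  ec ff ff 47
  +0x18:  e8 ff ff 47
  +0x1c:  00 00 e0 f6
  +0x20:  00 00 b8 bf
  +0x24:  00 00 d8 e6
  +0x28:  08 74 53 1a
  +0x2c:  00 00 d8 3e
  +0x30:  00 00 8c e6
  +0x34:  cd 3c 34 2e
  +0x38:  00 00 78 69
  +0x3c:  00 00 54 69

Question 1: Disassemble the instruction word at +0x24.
shr %r6, %r6

@+24  little-endian(00 00 d8 e6) = 0xe6d80000
  top 8b → 0xe6 → shr [RR]
  rd@[23:21]=0x6 ⇒ %r6
  rs@[20:18]=0x6 ⇒ %r6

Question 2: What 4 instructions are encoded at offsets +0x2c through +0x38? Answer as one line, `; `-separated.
move %r6, %r6; shr %r4, %r3; sbi %r1, 1326285; minus %r3, %r6

[2c] 00 00 d8 3e → 0x3ed80000
  top 8b → 0x3e → move [RR]
  rd@[23:21]=0x6 ⇒ %r6
  rs@[20:18]=0x6 ⇒ %r6
[30] 00 00 8c e6 → 0xe68c0000
  top 8b → 0xe6 → shr [RR]
  rd@[23:21]=0x4 ⇒ %r4
  rs@[20:18]=0x3 ⇒ %r3
[34] cd 3c 34 2e → 0x2e343ccd
  top 8b → 0x2e → sbi [RI]
  rd@[23:21]=0x1 ⇒ %r1
  imm@[20:0]=0x143ccd ⇒ 1326285
[38] 00 00 78 69 → 0x69780000
  top 8b → 0x69 → minus [RR]
  rd@[23:21]=0x3 ⇒ %r3
  rs@[20:18]=0x6 ⇒ %r6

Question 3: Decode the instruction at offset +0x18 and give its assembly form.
bl -24

[18] e8 ff ff 47 → 0x47ffffe8
  top 8b → 0x47 → bl [J]
  imm@[23:0]=0xffffe8 (s24→-24) ⇒ -24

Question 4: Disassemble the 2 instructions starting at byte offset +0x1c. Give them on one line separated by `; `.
not %r7; or %r5, %r6

@+1c  little-endian(00 00 e0 f6) = 0xf6e00000
  opcode bits[31:24]=0xf6: not/R
  [23:21] rd=7 = %r7
@+20  little-endian(00 00 b8 bf) = 0xbfb80000
  opcode bits[31:24]=0xbf: or/RR
  [23:21] rd=5 = %r5
  [20:18] rs=6 = %r6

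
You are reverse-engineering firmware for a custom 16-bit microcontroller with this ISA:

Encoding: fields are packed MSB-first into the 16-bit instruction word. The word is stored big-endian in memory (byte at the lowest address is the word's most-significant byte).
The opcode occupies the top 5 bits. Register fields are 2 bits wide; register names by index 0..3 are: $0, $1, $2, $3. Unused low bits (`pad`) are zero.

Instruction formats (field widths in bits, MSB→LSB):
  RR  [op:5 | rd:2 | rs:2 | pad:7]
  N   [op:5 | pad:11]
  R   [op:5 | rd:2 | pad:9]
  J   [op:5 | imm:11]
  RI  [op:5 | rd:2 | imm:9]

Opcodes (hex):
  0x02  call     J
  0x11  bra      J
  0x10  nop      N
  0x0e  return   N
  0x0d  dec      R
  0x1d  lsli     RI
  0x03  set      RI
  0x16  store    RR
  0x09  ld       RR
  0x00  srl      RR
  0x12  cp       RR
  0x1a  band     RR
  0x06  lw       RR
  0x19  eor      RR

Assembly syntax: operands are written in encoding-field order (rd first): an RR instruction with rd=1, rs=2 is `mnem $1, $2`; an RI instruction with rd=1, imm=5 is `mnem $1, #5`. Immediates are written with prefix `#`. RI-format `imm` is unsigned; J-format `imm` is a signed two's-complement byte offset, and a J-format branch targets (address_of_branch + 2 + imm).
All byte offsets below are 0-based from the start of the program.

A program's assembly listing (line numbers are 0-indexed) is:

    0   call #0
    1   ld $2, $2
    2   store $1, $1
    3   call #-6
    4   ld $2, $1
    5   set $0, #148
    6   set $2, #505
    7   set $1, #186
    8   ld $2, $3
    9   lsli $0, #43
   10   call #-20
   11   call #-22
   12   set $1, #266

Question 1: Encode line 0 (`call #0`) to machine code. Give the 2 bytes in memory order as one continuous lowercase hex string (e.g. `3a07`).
1000

line 0 (call): pack op=0x2:5|imm=0:11 = 0x1000; big→ 10 00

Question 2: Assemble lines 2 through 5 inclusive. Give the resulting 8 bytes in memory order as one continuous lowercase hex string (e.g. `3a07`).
line 2 (store): pack op=0x16:5|rd=1:2|rs=1:2|pad=0:7 = 0xb280; big→ b2 80
line 3 (call): pack op=0x2:5|imm=-6:11 = 0x17fa; big→ 17 fa
line 4 (ld): pack op=0x9:5|rd=2:2|rs=1:2|pad=0:7 = 0x4c80; big→ 4c 80
line 5 (set): pack op=0x3:5|rd=0:2|imm=148:9 = 0x1894; big→ 18 94

b28017fa4c801894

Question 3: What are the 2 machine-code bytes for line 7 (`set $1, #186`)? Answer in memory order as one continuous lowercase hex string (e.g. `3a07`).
1aba

line 7 (set): pack op=0x3:5|rd=1:2|imm=186:9 = 0x1aba; big→ 1a ba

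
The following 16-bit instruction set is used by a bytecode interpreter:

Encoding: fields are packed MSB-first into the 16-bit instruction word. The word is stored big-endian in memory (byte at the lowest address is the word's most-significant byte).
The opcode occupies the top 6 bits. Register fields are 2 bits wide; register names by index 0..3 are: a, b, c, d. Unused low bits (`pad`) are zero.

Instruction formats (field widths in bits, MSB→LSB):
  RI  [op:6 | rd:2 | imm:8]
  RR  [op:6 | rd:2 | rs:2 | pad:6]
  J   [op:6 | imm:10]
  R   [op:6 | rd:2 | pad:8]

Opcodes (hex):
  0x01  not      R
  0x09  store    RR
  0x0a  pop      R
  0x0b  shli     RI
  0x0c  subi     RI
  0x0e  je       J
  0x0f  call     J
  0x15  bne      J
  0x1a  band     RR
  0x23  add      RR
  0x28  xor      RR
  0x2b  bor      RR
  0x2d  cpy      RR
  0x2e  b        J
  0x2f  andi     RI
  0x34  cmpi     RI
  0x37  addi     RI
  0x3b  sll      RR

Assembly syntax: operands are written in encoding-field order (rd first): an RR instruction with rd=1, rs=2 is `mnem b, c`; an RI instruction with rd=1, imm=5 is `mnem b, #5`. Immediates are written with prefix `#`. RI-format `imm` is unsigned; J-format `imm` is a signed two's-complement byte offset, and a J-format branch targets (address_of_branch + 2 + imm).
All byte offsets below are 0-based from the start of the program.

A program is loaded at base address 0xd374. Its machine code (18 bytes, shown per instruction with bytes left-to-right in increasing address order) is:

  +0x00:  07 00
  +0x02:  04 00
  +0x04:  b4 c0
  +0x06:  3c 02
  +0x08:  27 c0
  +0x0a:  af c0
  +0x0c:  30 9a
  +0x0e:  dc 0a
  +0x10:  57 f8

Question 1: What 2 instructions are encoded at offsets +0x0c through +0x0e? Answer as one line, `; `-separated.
@+0c  big-endian(30 9a) = 0x309a
  opcode bits[15:10]=0xc: subi/RI
  rd@[9:8]=0x0 ⇒ a
  imm@[7:0]=0x9a ⇒ #154
@+0e  big-endian(dc 0a) = 0xdc0a
  opcode bits[15:10]=0x37: addi/RI
  rd@[9:8]=0x0 ⇒ a
  imm@[7:0]=0xa ⇒ #10

subi a, #154; addi a, #10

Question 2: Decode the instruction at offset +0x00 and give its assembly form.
not d

off 0x00: read 07 00 as big → 0x0700
  top 6b → 0x1 → not [R]
  rd: (w>>8)&0x3=0x3 → d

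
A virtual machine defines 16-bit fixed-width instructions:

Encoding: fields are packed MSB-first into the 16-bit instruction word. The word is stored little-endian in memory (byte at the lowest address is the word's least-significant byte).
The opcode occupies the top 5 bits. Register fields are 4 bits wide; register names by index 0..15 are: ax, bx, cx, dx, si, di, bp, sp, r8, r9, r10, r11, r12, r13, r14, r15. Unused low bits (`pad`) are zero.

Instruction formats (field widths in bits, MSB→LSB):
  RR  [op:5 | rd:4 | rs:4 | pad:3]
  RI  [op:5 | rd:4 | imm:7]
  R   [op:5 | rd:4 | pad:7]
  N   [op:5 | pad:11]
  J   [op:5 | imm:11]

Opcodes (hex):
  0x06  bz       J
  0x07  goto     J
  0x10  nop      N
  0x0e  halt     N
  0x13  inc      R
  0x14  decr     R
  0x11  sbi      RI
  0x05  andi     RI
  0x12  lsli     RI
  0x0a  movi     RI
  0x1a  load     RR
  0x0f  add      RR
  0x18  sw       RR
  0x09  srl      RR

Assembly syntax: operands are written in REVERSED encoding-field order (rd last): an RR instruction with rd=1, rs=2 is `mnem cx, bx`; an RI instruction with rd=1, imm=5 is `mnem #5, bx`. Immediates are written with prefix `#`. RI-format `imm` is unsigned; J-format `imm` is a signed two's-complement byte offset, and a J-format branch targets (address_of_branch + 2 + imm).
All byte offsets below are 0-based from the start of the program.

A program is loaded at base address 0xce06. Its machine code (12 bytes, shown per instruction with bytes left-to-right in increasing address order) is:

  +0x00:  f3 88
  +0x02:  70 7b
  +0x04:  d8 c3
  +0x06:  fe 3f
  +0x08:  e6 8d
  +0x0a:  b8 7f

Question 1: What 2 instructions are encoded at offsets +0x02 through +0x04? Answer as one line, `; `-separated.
+0x02: 70 7b ⇒ word 0x7b70 (little)
  top 5b → 0xf → add [RR]
  rd: (w>>7)&0xf=0x6 → bp
  rs: (w>>3)&0xf=0xe → r14
+0x04: d8 c3 ⇒ word 0xc3d8 (little)
  top 5b → 0x18 → sw [RR]
  rd: (w>>7)&0xf=0x7 → sp
  rs: (w>>3)&0xf=0xb → r11

add r14, bp; sw r11, sp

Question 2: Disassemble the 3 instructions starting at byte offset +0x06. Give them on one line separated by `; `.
goto #-2; sbi #102, r11; add sp, r15

off 0x06: read fe 3f as little → 0x3ffe
  op=0x3ffe>>11=0x7 ⇒ goto (J)
  imm@[10:0]=0x7fe (s11→-2) ⇒ #-2
off 0x08: read e6 8d as little → 0x8de6
  op=0x8de6>>11=0x11 ⇒ sbi (RI)
  rd@[10:7]=0xb ⇒ r11
  imm@[6:0]=0x66 ⇒ #102
off 0x0a: read b8 7f as little → 0x7fb8
  op=0x7fb8>>11=0xf ⇒ add (RR)
  rd@[10:7]=0xf ⇒ r15
  rs@[6:3]=0x7 ⇒ sp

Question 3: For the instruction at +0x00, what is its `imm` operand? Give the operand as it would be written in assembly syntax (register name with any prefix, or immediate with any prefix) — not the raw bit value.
#115

+0x00: f3 88 ⇒ word 0x88f3 (little)
  opcode bits[15:11]=0x11: sbi/RI
  [10:7] rd=1 = bx
  [6:0] imm=115 = #115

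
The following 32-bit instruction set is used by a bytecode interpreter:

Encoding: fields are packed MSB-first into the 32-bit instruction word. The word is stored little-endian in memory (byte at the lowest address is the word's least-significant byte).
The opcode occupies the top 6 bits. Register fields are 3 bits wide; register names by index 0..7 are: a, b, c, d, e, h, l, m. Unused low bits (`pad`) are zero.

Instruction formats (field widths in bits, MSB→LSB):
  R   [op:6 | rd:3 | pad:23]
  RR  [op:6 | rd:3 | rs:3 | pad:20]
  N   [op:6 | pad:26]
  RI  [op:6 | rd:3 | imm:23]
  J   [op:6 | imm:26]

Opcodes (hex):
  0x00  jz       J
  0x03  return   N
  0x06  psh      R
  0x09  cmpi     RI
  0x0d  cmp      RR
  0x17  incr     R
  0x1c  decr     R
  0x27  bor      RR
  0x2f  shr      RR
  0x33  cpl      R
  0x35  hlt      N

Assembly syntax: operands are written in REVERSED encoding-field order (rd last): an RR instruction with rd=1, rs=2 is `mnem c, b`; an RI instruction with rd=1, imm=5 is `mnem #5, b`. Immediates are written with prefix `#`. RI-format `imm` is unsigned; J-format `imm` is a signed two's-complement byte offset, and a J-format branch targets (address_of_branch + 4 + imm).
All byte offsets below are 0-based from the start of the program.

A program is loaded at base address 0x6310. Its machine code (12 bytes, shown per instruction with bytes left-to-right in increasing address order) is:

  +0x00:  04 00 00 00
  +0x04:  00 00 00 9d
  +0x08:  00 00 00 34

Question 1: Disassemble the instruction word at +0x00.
jz #4

+0x00: 04 00 00 00 ⇒ word 0x00000004 (little)
  op=0x00000004>>26=0x0 ⇒ jz (J)
  imm@[25:0]=0x4 ⇒ #4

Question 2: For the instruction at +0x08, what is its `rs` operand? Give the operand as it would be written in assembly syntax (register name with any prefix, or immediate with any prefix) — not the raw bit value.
a

[08] 00 00 00 34 → 0x34000000
  opcode bits[31:26]=0xd: cmp/RR
  rd: (w>>23)&0x7=0x0 → a
  rs: (w>>20)&0x7=0x0 → a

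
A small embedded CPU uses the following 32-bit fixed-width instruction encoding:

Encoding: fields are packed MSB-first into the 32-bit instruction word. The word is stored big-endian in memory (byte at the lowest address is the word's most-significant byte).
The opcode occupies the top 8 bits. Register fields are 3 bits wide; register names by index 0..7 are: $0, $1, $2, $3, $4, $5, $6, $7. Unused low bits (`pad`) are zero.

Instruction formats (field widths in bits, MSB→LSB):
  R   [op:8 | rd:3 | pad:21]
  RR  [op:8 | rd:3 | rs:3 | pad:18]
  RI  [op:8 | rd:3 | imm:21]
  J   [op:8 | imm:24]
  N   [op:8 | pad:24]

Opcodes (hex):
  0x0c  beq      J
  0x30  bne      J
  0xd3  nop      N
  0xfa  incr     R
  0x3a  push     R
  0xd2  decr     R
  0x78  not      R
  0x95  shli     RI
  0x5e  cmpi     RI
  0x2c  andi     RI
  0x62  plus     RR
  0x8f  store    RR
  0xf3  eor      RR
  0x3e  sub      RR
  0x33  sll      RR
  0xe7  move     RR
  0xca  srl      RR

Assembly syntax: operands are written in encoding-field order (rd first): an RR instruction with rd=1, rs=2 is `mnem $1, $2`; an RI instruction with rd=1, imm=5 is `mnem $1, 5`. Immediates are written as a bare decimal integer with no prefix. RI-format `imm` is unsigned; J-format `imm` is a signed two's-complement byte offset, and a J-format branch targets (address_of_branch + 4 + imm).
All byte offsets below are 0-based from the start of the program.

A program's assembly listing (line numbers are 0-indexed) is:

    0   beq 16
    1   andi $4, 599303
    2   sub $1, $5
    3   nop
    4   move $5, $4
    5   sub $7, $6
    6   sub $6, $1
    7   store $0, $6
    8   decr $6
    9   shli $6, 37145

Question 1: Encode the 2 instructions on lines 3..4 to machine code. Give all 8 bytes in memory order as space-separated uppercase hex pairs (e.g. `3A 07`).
D3 00 00 00 E7 B0 00 00

3. nop fields op=0xd3:8|pad=0:24 → word d3000000h → d3 00 00 00
4. move fields op=0xe7:8|rd=5:3|rs=4:3|pad=0:18 → word e7b00000h → e7 b0 00 00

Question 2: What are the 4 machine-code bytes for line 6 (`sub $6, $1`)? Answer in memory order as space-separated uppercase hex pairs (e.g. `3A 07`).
line 6 (sub): pack op=0x3e:8|rd=6:3|rs=1:3|pad=0:18 = 0x3ec40000; big→ 3e c4 00 00

3E C4 00 00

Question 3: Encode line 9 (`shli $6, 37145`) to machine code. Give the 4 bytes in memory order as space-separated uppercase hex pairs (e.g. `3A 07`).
95 C0 91 19

L9: shli op=0x95:8|rd=6:3|imm=37145:21 ⇒ 0x95c09119 ⇒ big 95 c0 91 19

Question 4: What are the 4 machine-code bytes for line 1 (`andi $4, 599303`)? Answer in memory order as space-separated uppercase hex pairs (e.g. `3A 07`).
2C 89 25 07

line 1 (andi): pack op=0x2c:8|rd=4:3|imm=599303:21 = 0x2c892507; big→ 2c 89 25 07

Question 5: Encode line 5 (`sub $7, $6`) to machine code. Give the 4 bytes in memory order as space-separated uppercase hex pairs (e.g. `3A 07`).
3E F8 00 00

5. sub fields op=0x3e:8|rd=7:3|rs=6:3|pad=0:18 → word 3ef80000h → 3e f8 00 00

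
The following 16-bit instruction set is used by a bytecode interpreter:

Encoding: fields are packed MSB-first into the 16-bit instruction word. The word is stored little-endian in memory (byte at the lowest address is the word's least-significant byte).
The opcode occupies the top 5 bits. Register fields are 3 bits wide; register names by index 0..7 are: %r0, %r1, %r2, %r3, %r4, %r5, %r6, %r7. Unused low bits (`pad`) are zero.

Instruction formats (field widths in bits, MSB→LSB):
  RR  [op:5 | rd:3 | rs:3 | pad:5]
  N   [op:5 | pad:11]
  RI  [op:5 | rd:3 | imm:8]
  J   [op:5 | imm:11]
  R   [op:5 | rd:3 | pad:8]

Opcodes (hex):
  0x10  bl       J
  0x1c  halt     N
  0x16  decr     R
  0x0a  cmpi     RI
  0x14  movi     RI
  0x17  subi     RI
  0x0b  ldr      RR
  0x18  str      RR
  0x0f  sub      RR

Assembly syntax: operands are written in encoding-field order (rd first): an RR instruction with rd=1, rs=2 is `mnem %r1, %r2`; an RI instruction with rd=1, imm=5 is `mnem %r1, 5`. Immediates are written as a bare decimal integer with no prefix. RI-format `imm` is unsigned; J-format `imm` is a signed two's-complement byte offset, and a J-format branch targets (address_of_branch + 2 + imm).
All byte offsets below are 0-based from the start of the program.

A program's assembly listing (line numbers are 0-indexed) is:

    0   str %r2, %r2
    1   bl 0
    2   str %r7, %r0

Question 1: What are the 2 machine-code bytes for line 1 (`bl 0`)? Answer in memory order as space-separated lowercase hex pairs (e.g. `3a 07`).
1. bl fields op=0x10:5|imm=0:11 → word 8000h → 00 80

00 80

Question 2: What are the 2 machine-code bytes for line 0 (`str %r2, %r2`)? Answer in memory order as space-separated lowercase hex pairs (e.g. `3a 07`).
40 c2

L0: str op=0x18:5|rd=2:3|rs=2:3|pad=0:5 ⇒ 0xc240 ⇒ little 40 c2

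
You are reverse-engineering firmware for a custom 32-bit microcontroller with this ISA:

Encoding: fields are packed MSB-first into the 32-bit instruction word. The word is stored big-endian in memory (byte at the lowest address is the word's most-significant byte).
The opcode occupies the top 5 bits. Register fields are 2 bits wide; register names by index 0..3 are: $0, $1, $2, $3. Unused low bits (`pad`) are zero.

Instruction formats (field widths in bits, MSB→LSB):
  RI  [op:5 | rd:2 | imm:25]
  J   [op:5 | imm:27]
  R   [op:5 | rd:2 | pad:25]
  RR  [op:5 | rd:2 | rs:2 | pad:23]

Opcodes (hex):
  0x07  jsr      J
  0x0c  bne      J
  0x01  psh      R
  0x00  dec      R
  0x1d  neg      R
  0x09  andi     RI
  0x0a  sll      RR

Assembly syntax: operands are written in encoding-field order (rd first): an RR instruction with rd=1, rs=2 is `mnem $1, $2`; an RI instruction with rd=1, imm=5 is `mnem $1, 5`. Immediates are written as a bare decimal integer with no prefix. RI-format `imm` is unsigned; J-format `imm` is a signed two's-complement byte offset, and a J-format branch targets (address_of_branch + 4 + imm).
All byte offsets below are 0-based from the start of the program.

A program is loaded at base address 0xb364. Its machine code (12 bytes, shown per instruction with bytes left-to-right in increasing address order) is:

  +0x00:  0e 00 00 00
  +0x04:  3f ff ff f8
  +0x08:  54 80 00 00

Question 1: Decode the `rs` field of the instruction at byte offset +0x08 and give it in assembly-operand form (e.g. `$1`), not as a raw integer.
@+08  big-endian(54 80 00 00) = 0x54800000
  opcode bits[31:27]=0xa: sll/RR
  [26:25] rd=2 = $2
  [24:23] rs=1 = $1

$1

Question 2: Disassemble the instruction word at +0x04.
jsr -8

+0x04: 3f ff ff f8 ⇒ word 0x3ffffff8 (big)
  op=0x3ffffff8>>27=0x7 ⇒ jsr (J)
  imm@[26:0]=0x7fffff8 (s27→-8) ⇒ -8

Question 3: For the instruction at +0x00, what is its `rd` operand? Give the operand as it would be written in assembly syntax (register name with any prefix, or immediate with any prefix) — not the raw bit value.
$3

off 0x00: read 0e 00 00 00 as big → 0x0e000000
  opcode bits[31:27]=0x1: psh/R
  rd@[26:25]=0x3 ⇒ $3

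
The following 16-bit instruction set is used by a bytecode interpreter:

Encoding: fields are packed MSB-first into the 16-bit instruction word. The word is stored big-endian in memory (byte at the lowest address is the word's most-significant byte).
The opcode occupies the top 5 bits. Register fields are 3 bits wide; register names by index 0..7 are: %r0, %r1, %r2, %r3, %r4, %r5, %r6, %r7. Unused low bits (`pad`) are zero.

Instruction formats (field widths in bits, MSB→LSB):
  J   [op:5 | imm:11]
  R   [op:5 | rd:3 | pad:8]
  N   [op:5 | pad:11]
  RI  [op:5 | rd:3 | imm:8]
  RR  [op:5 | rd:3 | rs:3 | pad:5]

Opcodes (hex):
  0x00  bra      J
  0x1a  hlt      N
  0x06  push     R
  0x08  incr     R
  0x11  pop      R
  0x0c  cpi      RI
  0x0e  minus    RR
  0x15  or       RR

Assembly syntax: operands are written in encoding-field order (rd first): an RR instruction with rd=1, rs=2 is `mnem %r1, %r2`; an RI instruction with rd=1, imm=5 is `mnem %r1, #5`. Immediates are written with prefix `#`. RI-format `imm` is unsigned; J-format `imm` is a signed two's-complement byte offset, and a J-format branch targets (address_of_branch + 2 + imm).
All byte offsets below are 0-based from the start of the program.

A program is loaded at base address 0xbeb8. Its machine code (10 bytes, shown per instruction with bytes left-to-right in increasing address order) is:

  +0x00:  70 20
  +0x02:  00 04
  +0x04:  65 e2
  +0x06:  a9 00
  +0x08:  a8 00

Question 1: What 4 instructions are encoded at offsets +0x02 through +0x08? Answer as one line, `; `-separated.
bra #4; cpi %r5, #226; or %r1, %r0; or %r0, %r0

+0x02: 00 04 ⇒ word 0x0004 (big)
  op=0x0004>>11=0x0 ⇒ bra (J)
  imm: (w>>0)&0x7ff=0x4 → #4
+0x04: 65 e2 ⇒ word 0x65e2 (big)
  op=0x65e2>>11=0xc ⇒ cpi (RI)
  rd: (w>>8)&0x7=0x5 → %r5
  imm: (w>>0)&0xff=0xe2 → #226
+0x06: a9 00 ⇒ word 0xa900 (big)
  op=0xa900>>11=0x15 ⇒ or (RR)
  rd: (w>>8)&0x7=0x1 → %r1
  rs: (w>>5)&0x7=0x0 → %r0
+0x08: a8 00 ⇒ word 0xa800 (big)
  op=0xa800>>11=0x15 ⇒ or (RR)
  rd: (w>>8)&0x7=0x0 → %r0
  rs: (w>>5)&0x7=0x0 → %r0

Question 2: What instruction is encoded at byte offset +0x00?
@+00  big-endian(70 20) = 0x7020
  top 5b → 0xe → minus [RR]
  rd: (w>>8)&0x7=0x0 → %r0
  rs: (w>>5)&0x7=0x1 → %r1

minus %r0, %r1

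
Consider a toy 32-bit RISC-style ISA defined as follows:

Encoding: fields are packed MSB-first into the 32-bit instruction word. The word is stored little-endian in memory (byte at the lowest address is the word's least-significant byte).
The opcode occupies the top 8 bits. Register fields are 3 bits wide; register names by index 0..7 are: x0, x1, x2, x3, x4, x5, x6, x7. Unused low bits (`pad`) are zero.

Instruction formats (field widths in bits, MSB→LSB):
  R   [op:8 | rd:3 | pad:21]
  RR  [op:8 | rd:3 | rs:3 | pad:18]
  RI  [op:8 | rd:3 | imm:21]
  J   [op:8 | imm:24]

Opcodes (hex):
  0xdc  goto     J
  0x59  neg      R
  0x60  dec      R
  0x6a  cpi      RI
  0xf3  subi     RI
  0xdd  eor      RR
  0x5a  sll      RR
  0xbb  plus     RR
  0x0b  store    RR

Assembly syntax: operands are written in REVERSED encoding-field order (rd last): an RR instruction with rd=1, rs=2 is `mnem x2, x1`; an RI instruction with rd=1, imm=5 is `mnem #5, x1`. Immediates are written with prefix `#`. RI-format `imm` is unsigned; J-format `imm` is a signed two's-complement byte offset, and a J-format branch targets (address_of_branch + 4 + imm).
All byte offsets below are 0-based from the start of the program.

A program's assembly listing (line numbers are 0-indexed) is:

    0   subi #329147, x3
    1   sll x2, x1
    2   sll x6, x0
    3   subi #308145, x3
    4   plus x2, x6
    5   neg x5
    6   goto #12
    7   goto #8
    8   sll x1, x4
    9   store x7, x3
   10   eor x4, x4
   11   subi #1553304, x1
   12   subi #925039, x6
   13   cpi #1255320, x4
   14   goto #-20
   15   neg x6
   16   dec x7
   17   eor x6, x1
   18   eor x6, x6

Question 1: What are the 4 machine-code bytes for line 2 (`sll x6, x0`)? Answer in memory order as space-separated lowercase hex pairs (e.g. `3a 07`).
00 00 18 5a

line 2 (sll): pack op=0x5a:8|rd=0:3|rs=6:3|pad=0:18 = 0x5a180000; little→ 00 00 18 5a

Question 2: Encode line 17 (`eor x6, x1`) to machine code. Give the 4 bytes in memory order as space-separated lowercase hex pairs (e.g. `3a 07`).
00 00 38 dd

17. eor fields op=0xdd:8|rd=1:3|rs=6:3|pad=0:18 → word dd380000h → 00 00 38 dd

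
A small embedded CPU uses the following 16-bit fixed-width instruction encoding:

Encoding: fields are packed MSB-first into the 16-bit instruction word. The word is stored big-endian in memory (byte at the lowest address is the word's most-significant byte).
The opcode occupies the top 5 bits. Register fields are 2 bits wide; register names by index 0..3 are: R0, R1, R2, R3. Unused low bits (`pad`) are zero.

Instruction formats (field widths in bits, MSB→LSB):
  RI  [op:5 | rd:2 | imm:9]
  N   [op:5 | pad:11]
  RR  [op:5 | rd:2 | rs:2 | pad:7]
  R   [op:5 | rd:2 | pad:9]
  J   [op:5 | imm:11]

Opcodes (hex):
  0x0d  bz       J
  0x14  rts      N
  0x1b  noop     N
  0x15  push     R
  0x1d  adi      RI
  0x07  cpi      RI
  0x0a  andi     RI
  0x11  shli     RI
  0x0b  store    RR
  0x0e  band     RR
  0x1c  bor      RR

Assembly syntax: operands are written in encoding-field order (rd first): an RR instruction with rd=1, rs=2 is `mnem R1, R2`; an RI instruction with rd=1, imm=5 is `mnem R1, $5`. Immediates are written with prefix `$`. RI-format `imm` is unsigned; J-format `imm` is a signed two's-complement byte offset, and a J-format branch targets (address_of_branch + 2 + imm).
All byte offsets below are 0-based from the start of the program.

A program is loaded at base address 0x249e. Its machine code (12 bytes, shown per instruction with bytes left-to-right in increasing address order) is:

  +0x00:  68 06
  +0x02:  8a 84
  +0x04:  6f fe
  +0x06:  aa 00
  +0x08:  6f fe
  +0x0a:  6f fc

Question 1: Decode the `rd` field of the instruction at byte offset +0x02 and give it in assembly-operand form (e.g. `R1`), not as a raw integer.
[02] 8a 84 → 0x8a84
  opcode bits[15:11]=0x11: shli/RI
  rd: (w>>9)&0x3=0x1 → R1
  imm: (w>>0)&0x1ff=0x84 → $132

R1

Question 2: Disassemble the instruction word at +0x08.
+0x08: 6f fe ⇒ word 0x6ffe (big)
  opcode bits[15:11]=0xd: bz/J
  imm: (w>>0)&0x7ff=0x7fe (s11→-2) → $-2

bz $-2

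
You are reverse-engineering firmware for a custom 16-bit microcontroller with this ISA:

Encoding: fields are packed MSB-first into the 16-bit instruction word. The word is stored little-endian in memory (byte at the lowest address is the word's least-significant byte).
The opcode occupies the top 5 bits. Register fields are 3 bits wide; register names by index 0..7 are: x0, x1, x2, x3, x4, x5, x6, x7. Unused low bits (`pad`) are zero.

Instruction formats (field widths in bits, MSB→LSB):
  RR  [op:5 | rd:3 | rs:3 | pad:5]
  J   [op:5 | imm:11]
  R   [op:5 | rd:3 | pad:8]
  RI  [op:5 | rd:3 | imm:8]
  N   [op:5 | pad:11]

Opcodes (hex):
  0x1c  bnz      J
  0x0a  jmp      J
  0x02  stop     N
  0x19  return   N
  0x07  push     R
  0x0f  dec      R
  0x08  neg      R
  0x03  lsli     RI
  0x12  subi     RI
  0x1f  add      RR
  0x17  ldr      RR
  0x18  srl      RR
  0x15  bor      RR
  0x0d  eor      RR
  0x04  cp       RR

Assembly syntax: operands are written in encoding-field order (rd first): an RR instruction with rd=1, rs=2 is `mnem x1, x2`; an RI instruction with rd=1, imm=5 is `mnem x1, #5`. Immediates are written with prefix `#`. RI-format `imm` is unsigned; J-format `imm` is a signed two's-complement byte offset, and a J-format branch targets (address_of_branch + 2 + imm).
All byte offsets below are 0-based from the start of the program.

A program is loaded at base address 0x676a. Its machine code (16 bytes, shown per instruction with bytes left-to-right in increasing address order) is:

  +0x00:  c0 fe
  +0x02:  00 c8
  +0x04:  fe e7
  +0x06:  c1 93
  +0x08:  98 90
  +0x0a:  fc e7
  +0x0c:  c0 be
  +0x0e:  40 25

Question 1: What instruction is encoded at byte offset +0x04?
off 0x04: read fe e7 as little → 0xe7fe
  top 5b → 0x1c → bnz [J]
  imm: (w>>0)&0x7ff=0x7fe (s11→-2) → #-2

bnz #-2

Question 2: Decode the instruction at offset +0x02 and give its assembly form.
return

+0x02: 00 c8 ⇒ word 0xc800 (little)
  op=0xc800>>11=0x19 ⇒ return (N)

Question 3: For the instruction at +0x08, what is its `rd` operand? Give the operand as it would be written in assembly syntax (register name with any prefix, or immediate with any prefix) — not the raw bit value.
+0x08: 98 90 ⇒ word 0x9098 (little)
  top 5b → 0x12 → subi [RI]
  rd: (w>>8)&0x7=0x0 → x0
  imm: (w>>0)&0xff=0x98 → #152

x0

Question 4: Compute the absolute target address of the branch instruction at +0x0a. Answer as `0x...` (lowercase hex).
+0x0a: fc e7 ⇒ word 0xe7fc (little)
  opcode bits[15:11]=0x1c: bnz/J
  [10:0] imm=2044 (s11→-4) = #-4
  target = base 0x676a + off 0x0a + 2 + imm -4 = 0x6772

0x6772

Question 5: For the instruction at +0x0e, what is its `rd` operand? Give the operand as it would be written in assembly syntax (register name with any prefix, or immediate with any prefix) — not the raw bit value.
x5

[0e] 40 25 → 0x2540
  opcode bits[15:11]=0x4: cp/RR
  rd@[10:8]=0x5 ⇒ x5
  rs@[7:5]=0x2 ⇒ x2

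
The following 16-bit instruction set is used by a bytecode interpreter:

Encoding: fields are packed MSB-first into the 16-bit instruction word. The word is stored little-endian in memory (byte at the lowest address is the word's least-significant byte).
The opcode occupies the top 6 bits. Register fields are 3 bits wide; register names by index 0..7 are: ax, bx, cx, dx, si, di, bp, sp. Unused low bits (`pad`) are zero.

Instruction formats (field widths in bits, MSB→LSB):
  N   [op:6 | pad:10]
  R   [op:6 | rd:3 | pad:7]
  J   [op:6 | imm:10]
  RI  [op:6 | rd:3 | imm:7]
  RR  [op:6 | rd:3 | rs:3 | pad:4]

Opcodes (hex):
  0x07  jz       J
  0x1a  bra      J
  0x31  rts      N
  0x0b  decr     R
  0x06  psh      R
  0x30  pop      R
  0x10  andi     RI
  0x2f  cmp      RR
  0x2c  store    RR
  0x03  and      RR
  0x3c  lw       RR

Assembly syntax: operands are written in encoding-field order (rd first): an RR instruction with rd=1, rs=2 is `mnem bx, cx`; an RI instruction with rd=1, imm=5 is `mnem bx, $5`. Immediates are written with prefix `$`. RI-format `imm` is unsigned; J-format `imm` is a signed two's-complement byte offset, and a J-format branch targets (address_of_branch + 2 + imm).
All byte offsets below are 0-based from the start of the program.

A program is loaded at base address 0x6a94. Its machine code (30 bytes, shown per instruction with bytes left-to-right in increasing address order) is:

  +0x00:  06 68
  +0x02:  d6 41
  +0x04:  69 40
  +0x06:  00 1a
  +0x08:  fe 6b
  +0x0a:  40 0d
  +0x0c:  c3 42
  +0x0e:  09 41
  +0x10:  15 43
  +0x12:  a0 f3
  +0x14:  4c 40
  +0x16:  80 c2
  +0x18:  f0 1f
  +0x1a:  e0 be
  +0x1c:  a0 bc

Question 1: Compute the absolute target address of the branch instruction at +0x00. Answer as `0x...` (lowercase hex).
0x6a9c

+0x00: 06 68 ⇒ word 0x6806 (little)
  top 6b → 0x1a → bra [J]
  [9:0] imm=6 = $6
  target = base 0x6a94 + off 0x00 + 2 + imm 6 = 0x6a9c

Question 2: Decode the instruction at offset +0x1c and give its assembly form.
off 0x1c: read a0 bc as little → 0xbca0
  top 6b → 0x2f → cmp [RR]
  [9:7] rd=1 = bx
  [6:4] rs=2 = cx

cmp bx, cx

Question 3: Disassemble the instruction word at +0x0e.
off 0x0e: read 09 41 as little → 0x4109
  opcode bits[15:10]=0x10: andi/RI
  rd: (w>>7)&0x7=0x2 → cx
  imm: (w>>0)&0x7f=0x9 → $9

andi cx, $9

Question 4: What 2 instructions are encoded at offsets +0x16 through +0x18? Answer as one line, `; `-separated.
pop di; jz $-16

[16] 80 c2 → 0xc280
  top 6b → 0x30 → pop [R]
  rd@[9:7]=0x5 ⇒ di
[18] f0 1f → 0x1ff0
  top 6b → 0x7 → jz [J]
  imm@[9:0]=0x3f0 (s10→-16) ⇒ $-16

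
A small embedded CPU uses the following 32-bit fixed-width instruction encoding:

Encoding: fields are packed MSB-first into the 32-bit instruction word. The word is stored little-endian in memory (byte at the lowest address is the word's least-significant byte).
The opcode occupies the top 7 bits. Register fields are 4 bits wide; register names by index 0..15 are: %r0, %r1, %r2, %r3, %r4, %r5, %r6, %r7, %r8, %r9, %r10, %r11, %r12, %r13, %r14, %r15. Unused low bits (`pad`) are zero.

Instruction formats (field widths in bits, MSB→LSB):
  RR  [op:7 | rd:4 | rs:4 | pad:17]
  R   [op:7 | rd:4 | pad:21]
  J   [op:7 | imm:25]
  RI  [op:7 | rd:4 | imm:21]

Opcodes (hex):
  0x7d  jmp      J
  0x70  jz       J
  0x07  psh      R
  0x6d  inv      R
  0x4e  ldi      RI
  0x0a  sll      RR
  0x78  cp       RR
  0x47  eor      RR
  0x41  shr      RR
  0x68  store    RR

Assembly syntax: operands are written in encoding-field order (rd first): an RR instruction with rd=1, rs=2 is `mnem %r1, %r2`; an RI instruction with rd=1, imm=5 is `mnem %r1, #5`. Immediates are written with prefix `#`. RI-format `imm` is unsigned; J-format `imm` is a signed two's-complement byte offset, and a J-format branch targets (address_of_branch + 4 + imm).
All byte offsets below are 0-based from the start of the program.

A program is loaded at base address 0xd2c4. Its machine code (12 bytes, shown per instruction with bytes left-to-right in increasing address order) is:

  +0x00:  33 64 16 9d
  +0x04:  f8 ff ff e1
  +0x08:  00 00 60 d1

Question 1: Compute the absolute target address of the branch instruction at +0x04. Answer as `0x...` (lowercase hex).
@+04  little-endian(f8 ff ff e1) = 0xe1fffff8
  opcode bits[31:25]=0x70: jz/J
  [24:0] imm=33554424 (s25→-8) = #-8
  target = base 0xd2c4 + off 0x04 + 4 + imm -8 = 0xd2c4

0xd2c4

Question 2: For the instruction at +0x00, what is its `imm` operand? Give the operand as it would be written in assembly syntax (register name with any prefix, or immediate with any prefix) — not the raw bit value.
+0x00: 33 64 16 9d ⇒ word 0x9d166433 (little)
  opcode bits[31:25]=0x4e: ldi/RI
  rd: (w>>21)&0xf=0x8 → %r8
  imm: (w>>0)&0x1fffff=0x166433 → #1467443

#1467443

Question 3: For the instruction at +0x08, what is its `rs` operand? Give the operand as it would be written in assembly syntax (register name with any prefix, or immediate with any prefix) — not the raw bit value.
%r0

+0x08: 00 00 60 d1 ⇒ word 0xd1600000 (little)
  top 7b → 0x68 → store [RR]
  rd: (w>>21)&0xf=0xb → %r11
  rs: (w>>17)&0xf=0x0 → %r0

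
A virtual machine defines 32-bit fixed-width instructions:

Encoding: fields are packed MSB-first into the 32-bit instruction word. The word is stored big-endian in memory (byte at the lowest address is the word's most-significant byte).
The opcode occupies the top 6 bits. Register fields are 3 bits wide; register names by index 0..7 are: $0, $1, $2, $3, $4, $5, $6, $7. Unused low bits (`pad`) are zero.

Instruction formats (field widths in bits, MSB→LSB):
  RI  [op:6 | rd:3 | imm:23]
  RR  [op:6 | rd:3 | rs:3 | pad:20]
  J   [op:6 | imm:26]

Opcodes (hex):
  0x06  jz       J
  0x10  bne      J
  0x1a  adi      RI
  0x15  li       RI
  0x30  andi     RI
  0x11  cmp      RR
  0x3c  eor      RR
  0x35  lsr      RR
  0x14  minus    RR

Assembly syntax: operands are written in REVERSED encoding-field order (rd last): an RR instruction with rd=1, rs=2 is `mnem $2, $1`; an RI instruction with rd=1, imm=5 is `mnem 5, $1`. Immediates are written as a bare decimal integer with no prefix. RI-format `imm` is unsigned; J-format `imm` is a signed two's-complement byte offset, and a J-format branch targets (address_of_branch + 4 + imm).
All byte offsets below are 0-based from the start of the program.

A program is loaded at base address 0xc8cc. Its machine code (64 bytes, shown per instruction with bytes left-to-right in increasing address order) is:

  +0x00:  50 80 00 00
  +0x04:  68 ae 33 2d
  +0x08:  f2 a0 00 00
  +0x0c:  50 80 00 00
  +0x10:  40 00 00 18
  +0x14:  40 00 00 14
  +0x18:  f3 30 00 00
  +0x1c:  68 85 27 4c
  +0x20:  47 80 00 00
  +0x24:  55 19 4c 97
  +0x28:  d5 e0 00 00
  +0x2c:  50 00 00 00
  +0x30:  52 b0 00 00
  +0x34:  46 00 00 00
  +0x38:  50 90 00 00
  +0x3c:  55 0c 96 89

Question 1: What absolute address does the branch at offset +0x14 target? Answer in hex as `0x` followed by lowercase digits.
off 0x14: read 40 00 00 14 as big → 0x40000014
  opcode bits[31:26]=0x10: bne/J
  [25:0] imm=20 = 20
  target = base 0xc8cc + off 0x14 + 4 + imm 20 = 0xc8f8

0xc8f8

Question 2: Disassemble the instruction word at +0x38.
minus $1, $1

[38] 50 90 00 00 → 0x50900000
  opcode bits[31:26]=0x14: minus/RR
  rd: (w>>23)&0x7=0x1 → $1
  rs: (w>>20)&0x7=0x1 → $1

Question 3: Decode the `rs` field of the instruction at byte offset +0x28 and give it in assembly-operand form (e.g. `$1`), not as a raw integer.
off 0x28: read d5 e0 00 00 as big → 0xd5e00000
  opcode bits[31:26]=0x35: lsr/RR
  rd: (w>>23)&0x7=0x3 → $3
  rs: (w>>20)&0x7=0x6 → $6

$6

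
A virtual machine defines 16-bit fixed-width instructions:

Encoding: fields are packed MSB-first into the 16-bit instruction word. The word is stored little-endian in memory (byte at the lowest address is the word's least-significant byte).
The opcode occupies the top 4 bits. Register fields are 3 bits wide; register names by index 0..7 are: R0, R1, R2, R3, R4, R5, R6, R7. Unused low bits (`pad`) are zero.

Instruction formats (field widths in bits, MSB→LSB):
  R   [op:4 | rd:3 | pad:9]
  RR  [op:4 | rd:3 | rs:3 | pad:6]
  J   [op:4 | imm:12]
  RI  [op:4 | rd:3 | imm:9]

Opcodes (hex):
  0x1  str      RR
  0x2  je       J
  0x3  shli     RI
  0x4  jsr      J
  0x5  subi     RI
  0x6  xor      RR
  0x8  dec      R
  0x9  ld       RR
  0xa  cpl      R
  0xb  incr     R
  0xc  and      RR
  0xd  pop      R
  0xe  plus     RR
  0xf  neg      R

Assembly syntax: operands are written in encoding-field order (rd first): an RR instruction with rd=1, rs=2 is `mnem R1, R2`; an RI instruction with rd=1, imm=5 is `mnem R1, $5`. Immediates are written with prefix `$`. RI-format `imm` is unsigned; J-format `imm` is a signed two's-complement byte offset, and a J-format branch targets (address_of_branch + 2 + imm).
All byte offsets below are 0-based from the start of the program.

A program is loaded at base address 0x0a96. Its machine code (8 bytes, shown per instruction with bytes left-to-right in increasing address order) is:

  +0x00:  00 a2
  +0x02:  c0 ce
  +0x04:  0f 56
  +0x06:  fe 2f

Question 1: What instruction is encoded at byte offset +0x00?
[00] 00 a2 → 0xa200
  opcode bits[15:12]=0xa: cpl/R
  rd: (w>>9)&0x7=0x1 → R1

cpl R1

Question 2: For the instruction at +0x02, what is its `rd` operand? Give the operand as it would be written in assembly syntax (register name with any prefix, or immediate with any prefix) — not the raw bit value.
R7

[02] c0 ce → 0xcec0
  opcode bits[15:12]=0xc: and/RR
  [11:9] rd=7 = R7
  [8:6] rs=3 = R3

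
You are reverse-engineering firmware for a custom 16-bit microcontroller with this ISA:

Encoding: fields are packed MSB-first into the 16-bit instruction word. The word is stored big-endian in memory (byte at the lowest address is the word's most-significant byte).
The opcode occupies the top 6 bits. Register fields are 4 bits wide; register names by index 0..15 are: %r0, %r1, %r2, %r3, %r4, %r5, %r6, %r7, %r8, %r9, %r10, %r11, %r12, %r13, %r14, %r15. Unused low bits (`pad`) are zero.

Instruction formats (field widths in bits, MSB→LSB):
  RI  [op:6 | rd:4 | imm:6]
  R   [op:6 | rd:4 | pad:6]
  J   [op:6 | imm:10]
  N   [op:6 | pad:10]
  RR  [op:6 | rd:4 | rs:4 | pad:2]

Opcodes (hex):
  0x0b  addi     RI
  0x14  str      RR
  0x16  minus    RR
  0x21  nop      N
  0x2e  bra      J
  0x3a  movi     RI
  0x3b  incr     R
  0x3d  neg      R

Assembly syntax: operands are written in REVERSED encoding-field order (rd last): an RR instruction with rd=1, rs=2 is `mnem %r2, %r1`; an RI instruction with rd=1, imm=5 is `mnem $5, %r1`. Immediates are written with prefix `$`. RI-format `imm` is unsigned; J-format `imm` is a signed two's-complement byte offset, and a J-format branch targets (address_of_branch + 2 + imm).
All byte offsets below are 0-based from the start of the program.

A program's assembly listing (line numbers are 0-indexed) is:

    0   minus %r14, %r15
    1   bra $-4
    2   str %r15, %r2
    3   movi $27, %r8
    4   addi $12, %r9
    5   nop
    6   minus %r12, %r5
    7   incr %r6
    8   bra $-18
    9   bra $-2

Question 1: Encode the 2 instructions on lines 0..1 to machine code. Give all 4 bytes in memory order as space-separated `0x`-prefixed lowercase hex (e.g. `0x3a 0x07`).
0x5b 0xf8 0xbb 0xfc

0. minus fields op=0x16:6|rd=15:4|rs=14:4|pad=0:2 → word 5bf8h → 5b f8
1. bra fields op=0x2e:6|imm=-4:10 → word bbfch → bb fc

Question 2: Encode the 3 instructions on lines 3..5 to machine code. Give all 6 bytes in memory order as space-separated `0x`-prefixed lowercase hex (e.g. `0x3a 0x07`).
L3: movi op=0x3a:6|rd=8:4|imm=27:6 ⇒ 0xea1b ⇒ big ea 1b
L4: addi op=0xb:6|rd=9:4|imm=12:6 ⇒ 0x2e4c ⇒ big 2e 4c
L5: nop op=0x21:6|pad=0:10 ⇒ 0x8400 ⇒ big 84 00

0xea 0x1b 0x2e 0x4c 0x84 0x00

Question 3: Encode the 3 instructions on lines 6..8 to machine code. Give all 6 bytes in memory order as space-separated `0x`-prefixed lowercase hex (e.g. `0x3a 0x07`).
L6: minus op=0x16:6|rd=5:4|rs=12:4|pad=0:2 ⇒ 0x5970 ⇒ big 59 70
L7: incr op=0x3b:6|rd=6:4|pad=0:6 ⇒ 0xed80 ⇒ big ed 80
L8: bra op=0x2e:6|imm=-18:10 ⇒ 0xbbee ⇒ big bb ee

0x59 0x70 0xed 0x80 0xbb 0xee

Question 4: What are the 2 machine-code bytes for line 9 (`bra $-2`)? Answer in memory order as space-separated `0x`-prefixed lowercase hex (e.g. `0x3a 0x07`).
9. bra fields op=0x2e:6|imm=-2:10 → word bbfeh → bb fe

0xbb 0xfe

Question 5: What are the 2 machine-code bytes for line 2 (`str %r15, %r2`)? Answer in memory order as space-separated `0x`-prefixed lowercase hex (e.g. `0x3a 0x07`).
2. str fields op=0x14:6|rd=2:4|rs=15:4|pad=0:2 → word 50bch → 50 bc

0x50 0xbc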